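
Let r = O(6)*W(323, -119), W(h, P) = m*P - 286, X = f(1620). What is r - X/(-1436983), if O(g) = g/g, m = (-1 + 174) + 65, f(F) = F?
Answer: -41109208044/1436983 ≈ -28608.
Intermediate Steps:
X = 1620
m = 238 (m = 173 + 65 = 238)
O(g) = 1
W(h, P) = -286 + 238*P (W(h, P) = 238*P - 286 = -286 + 238*P)
r = -28608 (r = 1*(-286 + 238*(-119)) = 1*(-286 - 28322) = 1*(-28608) = -28608)
r - X/(-1436983) = -28608 - 1620/(-1436983) = -28608 - 1620*(-1)/1436983 = -28608 - 1*(-1620/1436983) = -28608 + 1620/1436983 = -41109208044/1436983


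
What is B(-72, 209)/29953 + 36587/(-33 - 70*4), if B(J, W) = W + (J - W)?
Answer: -1095912947/9375289 ≈ -116.89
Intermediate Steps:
B(J, W) = J
B(-72, 209)/29953 + 36587/(-33 - 70*4) = -72/29953 + 36587/(-33 - 70*4) = -72*1/29953 + 36587/(-33 - 280) = -72/29953 + 36587/(-313) = -72/29953 + 36587*(-1/313) = -72/29953 - 36587/313 = -1095912947/9375289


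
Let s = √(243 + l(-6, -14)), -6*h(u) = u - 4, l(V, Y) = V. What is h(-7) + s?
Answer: 11/6 + √237 ≈ 17.228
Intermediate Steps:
h(u) = ⅔ - u/6 (h(u) = -(u - 4)/6 = -(-4 + u)/6 = ⅔ - u/6)
s = √237 (s = √(243 - 6) = √237 ≈ 15.395)
h(-7) + s = (⅔ - ⅙*(-7)) + √237 = (⅔ + 7/6) + √237 = 11/6 + √237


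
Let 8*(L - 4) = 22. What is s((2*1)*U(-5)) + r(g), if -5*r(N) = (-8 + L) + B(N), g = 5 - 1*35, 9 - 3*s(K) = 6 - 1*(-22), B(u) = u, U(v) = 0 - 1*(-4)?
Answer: -1/12 ≈ -0.083333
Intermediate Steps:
U(v) = 4 (U(v) = 0 + 4 = 4)
s(K) = -19/3 (s(K) = 3 - (6 - 1*(-22))/3 = 3 - (6 + 22)/3 = 3 - ⅓*28 = 3 - 28/3 = -19/3)
L = 27/4 (L = 4 + (⅛)*22 = 4 + 11/4 = 27/4 ≈ 6.7500)
g = -30 (g = 5 - 35 = -30)
r(N) = ¼ - N/5 (r(N) = -((-8 + 27/4) + N)/5 = -(-5/4 + N)/5 = ¼ - N/5)
s((2*1)*U(-5)) + r(g) = -19/3 + (¼ - ⅕*(-30)) = -19/3 + (¼ + 6) = -19/3 + 25/4 = -1/12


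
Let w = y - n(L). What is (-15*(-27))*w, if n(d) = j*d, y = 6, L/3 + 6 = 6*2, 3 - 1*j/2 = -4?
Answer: -99630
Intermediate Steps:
j = 14 (j = 6 - 2*(-4) = 6 + 8 = 14)
L = 18 (L = -18 + 3*(6*2) = -18 + 3*12 = -18 + 36 = 18)
n(d) = 14*d
w = -246 (w = 6 - 14*18 = 6 - 1*252 = 6 - 252 = -246)
(-15*(-27))*w = -15*(-27)*(-246) = 405*(-246) = -99630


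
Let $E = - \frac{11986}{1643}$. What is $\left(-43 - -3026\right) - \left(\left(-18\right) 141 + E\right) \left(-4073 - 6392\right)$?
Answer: $- \frac{43758891731}{1643} \approx -2.6634 \cdot 10^{7}$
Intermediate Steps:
$E = - \frac{11986}{1643}$ ($E = \left(-11986\right) \frac{1}{1643} = - \frac{11986}{1643} \approx -7.2952$)
$\left(-43 - -3026\right) - \left(\left(-18\right) 141 + E\right) \left(-4073 - 6392\right) = \left(-43 - -3026\right) - \left(\left(-18\right) 141 - \frac{11986}{1643}\right) \left(-4073 - 6392\right) = \left(-43 + 3026\right) - \left(-2538 - \frac{11986}{1643}\right) \left(-10465\right) = 2983 - \left(- \frac{4181920}{1643}\right) \left(-10465\right) = 2983 - \frac{43763792800}{1643} = - \frac{43758891731}{1643}$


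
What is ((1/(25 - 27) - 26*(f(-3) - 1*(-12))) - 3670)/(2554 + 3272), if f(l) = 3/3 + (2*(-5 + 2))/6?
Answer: -2655/3884 ≈ -0.68357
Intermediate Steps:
f(l) = 0 (f(l) = 3*(⅓) + (2*(-3))*(⅙) = 1 - 6*⅙ = 1 - 1 = 0)
((1/(25 - 27) - 26*(f(-3) - 1*(-12))) - 3670)/(2554 + 3272) = ((1/(25 - 27) - 26*(0 - 1*(-12))) - 3670)/(2554 + 3272) = ((1/(-2) - 26*(0 + 12)) - 3670)/5826 = ((-½ - 26*12) - 3670)*(1/5826) = ((-½ - 312) - 3670)*(1/5826) = (-625/2 - 3670)*(1/5826) = -7965/2*1/5826 = -2655/3884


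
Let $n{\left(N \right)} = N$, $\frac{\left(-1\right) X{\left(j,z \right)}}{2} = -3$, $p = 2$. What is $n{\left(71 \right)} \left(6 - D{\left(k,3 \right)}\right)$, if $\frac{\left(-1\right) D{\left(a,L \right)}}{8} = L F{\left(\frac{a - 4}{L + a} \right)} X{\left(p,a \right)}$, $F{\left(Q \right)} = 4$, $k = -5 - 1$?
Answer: $41322$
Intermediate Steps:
$X{\left(j,z \right)} = 6$ ($X{\left(j,z \right)} = \left(-2\right) \left(-3\right) = 6$)
$k = -6$
$D{\left(a,L \right)} = - 192 L$ ($D{\left(a,L \right)} = - 8 L 4 \cdot 6 = - 8 \cdot 4 L 6 = - 8 \cdot 24 L = - 192 L$)
$n{\left(71 \right)} \left(6 - D{\left(k,3 \right)}\right) = 71 \left(6 - \left(-192\right) 3\right) = 71 \left(6 - -576\right) = 71 \left(6 + 576\right) = 71 \cdot 582 = 41322$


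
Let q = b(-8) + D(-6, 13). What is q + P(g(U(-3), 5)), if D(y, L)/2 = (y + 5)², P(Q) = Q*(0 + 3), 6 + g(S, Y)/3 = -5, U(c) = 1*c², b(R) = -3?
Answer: -100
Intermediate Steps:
U(c) = c²
g(S, Y) = -33 (g(S, Y) = -18 + 3*(-5) = -18 - 15 = -33)
P(Q) = 3*Q (P(Q) = Q*3 = 3*Q)
D(y, L) = 2*(5 + y)² (D(y, L) = 2*(y + 5)² = 2*(5 + y)²)
q = -1 (q = -3 + 2*(5 - 6)² = -3 + 2*(-1)² = -3 + 2*1 = -3 + 2 = -1)
q + P(g(U(-3), 5)) = -1 + 3*(-33) = -1 - 99 = -100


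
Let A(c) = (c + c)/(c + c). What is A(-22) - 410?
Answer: -409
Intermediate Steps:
A(c) = 1 (A(c) = (2*c)/((2*c)) = (2*c)*(1/(2*c)) = 1)
A(-22) - 410 = 1 - 410 = -409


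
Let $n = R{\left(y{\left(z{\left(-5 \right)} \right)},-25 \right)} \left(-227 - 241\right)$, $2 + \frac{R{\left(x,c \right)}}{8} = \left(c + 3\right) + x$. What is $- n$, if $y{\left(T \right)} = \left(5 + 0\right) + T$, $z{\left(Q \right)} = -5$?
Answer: $-89856$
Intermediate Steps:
$y{\left(T \right)} = 5 + T$
$R{\left(x,c \right)} = 8 + 8 c + 8 x$ ($R{\left(x,c \right)} = -16 + 8 \left(\left(c + 3\right) + x\right) = -16 + 8 \left(\left(3 + c\right) + x\right) = -16 + 8 \left(3 + c + x\right) = -16 + \left(24 + 8 c + 8 x\right) = 8 + 8 c + 8 x$)
$n = 89856$ ($n = \left(8 + 8 \left(-25\right) + 8 \left(5 - 5\right)\right) \left(-227 - 241\right) = \left(8 - 200 + 8 \cdot 0\right) \left(-468\right) = \left(8 - 200 + 0\right) \left(-468\right) = \left(-192\right) \left(-468\right) = 89856$)
$- n = \left(-1\right) 89856 = -89856$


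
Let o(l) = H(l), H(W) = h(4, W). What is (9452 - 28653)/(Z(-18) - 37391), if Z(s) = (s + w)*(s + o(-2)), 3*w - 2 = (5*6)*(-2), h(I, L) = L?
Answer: 57603/109933 ≈ 0.52398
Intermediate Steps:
H(W) = W
o(l) = l
w = -58/3 (w = 2/3 + ((5*6)*(-2))/3 = 2/3 + (30*(-2))/3 = 2/3 + (1/3)*(-60) = 2/3 - 20 = -58/3 ≈ -19.333)
Z(s) = (-2 + s)*(-58/3 + s) (Z(s) = (s - 58/3)*(s - 2) = (-58/3 + s)*(-2 + s) = (-2 + s)*(-58/3 + s))
(9452 - 28653)/(Z(-18) - 37391) = (9452 - 28653)/((116/3 + (-18)**2 - 64/3*(-18)) - 37391) = -19201/((116/3 + 324 + 384) - 37391) = -19201/(2240/3 - 37391) = -19201/(-109933/3) = -19201*(-3/109933) = 57603/109933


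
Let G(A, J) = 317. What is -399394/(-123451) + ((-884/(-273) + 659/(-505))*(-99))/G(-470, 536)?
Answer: 364040244047/138338573345 ≈ 2.6315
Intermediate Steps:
-399394/(-123451) + ((-884/(-273) + 659/(-505))*(-99))/G(-470, 536) = -399394/(-123451) + ((-884/(-273) + 659/(-505))*(-99))/317 = -399394*(-1/123451) + ((-884*(-1/273) + 659*(-1/505))*(-99))*(1/317) = 399394/123451 + ((68/21 - 659/505)*(-99))*(1/317) = 399394/123451 + ((20501/10605)*(-99))*(1/317) = 399394/123451 - 676533/3535*1/317 = 399394/123451 - 676533/1120595 = 364040244047/138338573345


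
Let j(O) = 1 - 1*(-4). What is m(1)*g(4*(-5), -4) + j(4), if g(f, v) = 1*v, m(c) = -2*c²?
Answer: 13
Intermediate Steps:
j(O) = 5 (j(O) = 1 + 4 = 5)
g(f, v) = v
m(1)*g(4*(-5), -4) + j(4) = -2*1²*(-4) + 5 = -2*1*(-4) + 5 = -2*(-4) + 5 = 8 + 5 = 13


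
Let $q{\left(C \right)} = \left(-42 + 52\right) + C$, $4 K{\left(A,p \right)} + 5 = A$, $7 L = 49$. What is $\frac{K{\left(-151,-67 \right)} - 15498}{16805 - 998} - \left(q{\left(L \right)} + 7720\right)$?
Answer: $- \frac{40771432}{5269} \approx -7738.0$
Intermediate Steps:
$L = 7$ ($L = \frac{1}{7} \cdot 49 = 7$)
$K{\left(A,p \right)} = - \frac{5}{4} + \frac{A}{4}$
$q{\left(C \right)} = 10 + C$
$\frac{K{\left(-151,-67 \right)} - 15498}{16805 - 998} - \left(q{\left(L \right)} + 7720\right) = \frac{\left(- \frac{5}{4} + \frac{1}{4} \left(-151\right)\right) - 15498}{16805 - 998} - \left(\left(10 + 7\right) + 7720\right) = \frac{\left(- \frac{5}{4} - \frac{151}{4}\right) - 15498}{15807} - \left(17 + 7720\right) = \left(-39 - 15498\right) \frac{1}{15807} - 7737 = \left(-15537\right) \frac{1}{15807} - 7737 = - \frac{5179}{5269} - 7737 = - \frac{40771432}{5269}$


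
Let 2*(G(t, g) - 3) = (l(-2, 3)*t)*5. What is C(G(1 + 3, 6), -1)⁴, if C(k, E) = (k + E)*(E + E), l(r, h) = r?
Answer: 1679616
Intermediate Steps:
G(t, g) = 3 - 5*t (G(t, g) = 3 + (-2*t*5)/2 = 3 + (-10*t)/2 = 3 - 5*t)
C(k, E) = 2*E*(E + k) (C(k, E) = (E + k)*(2*E) = 2*E*(E + k))
C(G(1 + 3, 6), -1)⁴ = (2*(-1)*(-1 + (3 - 5*(1 + 3))))⁴ = (2*(-1)*(-1 + (3 - 5*4)))⁴ = (2*(-1)*(-1 + (3 - 20)))⁴ = (2*(-1)*(-1 - 17))⁴ = (2*(-1)*(-18))⁴ = 36⁴ = 1679616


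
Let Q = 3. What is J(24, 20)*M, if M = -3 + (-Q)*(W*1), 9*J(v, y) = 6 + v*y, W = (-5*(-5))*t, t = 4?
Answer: -16362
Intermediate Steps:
W = 100 (W = -5*(-5)*4 = 25*4 = 100)
J(v, y) = 2/3 + v*y/9 (J(v, y) = (6 + v*y)/9 = 2/3 + v*y/9)
M = -303 (M = -3 + (-1*3)*(100*1) = -3 - 3*100 = -3 - 300 = -303)
J(24, 20)*M = (2/3 + (1/9)*24*20)*(-303) = (2/3 + 160/3)*(-303) = 54*(-303) = -16362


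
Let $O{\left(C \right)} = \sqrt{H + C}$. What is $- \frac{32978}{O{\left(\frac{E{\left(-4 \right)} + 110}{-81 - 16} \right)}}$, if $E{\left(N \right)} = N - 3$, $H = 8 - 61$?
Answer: $\frac{16489 i \sqrt{127167}}{1311} \approx 4485.2 i$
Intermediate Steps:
$H = -53$ ($H = 8 - 61 = -53$)
$E{\left(N \right)} = -3 + N$
$O{\left(C \right)} = \sqrt{-53 + C}$
$- \frac{32978}{O{\left(\frac{E{\left(-4 \right)} + 110}{-81 - 16} \right)}} = - \frac{32978}{\sqrt{-53 + \frac{\left(-3 - 4\right) + 110}{-81 - 16}}} = - \frac{32978}{\sqrt{-53 + \frac{-7 + 110}{-97}}} = - \frac{32978}{\sqrt{-53 + 103 \left(- \frac{1}{97}\right)}} = - \frac{32978}{\sqrt{-53 - \frac{103}{97}}} = - \frac{32978}{\sqrt{- \frac{5244}{97}}} = - \frac{32978}{\frac{2}{97} i \sqrt{127167}} = - 32978 \left(- \frac{i \sqrt{127167}}{2622}\right) = \frac{16489 i \sqrt{127167}}{1311}$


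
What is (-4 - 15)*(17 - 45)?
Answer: 532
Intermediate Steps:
(-4 - 15)*(17 - 45) = -19*(-28) = 532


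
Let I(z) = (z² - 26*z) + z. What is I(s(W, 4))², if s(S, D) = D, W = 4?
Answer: 7056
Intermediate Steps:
I(z) = z² - 25*z
I(s(W, 4))² = (4*(-25 + 4))² = (4*(-21))² = (-84)² = 7056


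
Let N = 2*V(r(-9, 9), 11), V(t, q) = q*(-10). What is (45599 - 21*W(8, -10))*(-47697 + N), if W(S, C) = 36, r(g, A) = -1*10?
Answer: -2148742031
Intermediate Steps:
r(g, A) = -10
V(t, q) = -10*q
N = -220 (N = 2*(-10*11) = 2*(-110) = -220)
(45599 - 21*W(8, -10))*(-47697 + N) = (45599 - 21*36)*(-47697 - 220) = (45599 - 756)*(-47917) = 44843*(-47917) = -2148742031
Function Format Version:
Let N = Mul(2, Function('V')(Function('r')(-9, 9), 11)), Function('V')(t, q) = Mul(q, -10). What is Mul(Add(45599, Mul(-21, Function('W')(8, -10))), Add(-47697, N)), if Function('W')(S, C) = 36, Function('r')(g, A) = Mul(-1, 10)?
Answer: -2148742031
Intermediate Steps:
Function('r')(g, A) = -10
Function('V')(t, q) = Mul(-10, q)
N = -220 (N = Mul(2, Mul(-10, 11)) = Mul(2, -110) = -220)
Mul(Add(45599, Mul(-21, Function('W')(8, -10))), Add(-47697, N)) = Mul(Add(45599, Mul(-21, 36)), Add(-47697, -220)) = Mul(Add(45599, -756), -47917) = Mul(44843, -47917) = -2148742031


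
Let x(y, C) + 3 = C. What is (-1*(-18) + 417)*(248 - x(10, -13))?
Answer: 114840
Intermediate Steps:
x(y, C) = -3 + C
(-1*(-18) + 417)*(248 - x(10, -13)) = (-1*(-18) + 417)*(248 - (-3 - 13)) = (18 + 417)*(248 - 1*(-16)) = 435*(248 + 16) = 435*264 = 114840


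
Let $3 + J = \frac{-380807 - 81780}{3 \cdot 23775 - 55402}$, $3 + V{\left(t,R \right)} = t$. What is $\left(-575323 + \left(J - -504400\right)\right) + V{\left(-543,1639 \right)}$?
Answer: $- \frac{1138511243}{15923} \approx -71501.0$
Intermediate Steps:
$V{\left(t,R \right)} = -3 + t$
$J = - \frac{510356}{15923}$ ($J = -3 + \frac{-380807 - 81780}{3 \cdot 23775 - 55402} = -3 - \frac{462587}{71325 - 55402} = -3 - \frac{462587}{15923} = - \frac{510356}{15923} \approx -32.052$)
$\left(-575323 + \left(J - -504400\right)\right) + V{\left(-543,1639 \right)} = \left(-575323 - - \frac{8031050844}{15923}\right) - 546 = \left(-575323 + \left(- \frac{510356}{15923} + 504400\right)\right) - 546 = \left(-575323 + \frac{8031050844}{15923}\right) - 546 = - \frac{1129817285}{15923} - 546 = - \frac{1138511243}{15923}$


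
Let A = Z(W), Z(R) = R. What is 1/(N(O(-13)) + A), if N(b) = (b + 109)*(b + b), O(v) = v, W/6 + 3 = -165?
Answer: -1/3504 ≈ -0.00028539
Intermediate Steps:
W = -1008 (W = -18 + 6*(-165) = -18 - 990 = -1008)
N(b) = 2*b*(109 + b) (N(b) = (109 + b)*(2*b) = 2*b*(109 + b))
A = -1008
1/(N(O(-13)) + A) = 1/(2*(-13)*(109 - 13) - 1008) = 1/(2*(-13)*96 - 1008) = 1/(-2496 - 1008) = 1/(-3504) = -1/3504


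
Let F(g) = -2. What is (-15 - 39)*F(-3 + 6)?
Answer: 108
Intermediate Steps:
(-15 - 39)*F(-3 + 6) = (-15 - 39)*(-2) = -54*(-2) = 108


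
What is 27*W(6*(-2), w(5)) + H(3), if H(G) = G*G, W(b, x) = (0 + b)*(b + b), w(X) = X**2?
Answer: 7785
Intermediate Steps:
W(b, x) = 2*b**2 (W(b, x) = b*(2*b) = 2*b**2)
H(G) = G**2
27*W(6*(-2), w(5)) + H(3) = 27*(2*(6*(-2))**2) + 3**2 = 27*(2*(-12)**2) + 9 = 27*(2*144) + 9 = 27*288 + 9 = 7776 + 9 = 7785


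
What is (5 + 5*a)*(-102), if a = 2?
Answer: -1530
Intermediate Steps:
(5 + 5*a)*(-102) = (5 + 5*2)*(-102) = (5 + 10)*(-102) = 15*(-102) = -1530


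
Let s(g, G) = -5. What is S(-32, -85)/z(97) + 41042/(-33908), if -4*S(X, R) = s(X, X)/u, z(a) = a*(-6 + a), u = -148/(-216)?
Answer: -478642406/395511389 ≈ -1.2102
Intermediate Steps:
u = 37/54 (u = -148*(-1/216) = 37/54 ≈ 0.68519)
S(X, R) = 135/74 (S(X, R) = -(-5)/(4*37/54) = -(-5)*54/(4*37) = -¼*(-270/37) = 135/74)
S(-32, -85)/z(97) + 41042/(-33908) = 135/(74*((97*(-6 + 97)))) + 41042/(-33908) = 135/(74*((97*91))) + 41042*(-1/33908) = (135/74)/8827 - 20521/16954 = (135/74)*(1/8827) - 20521/16954 = 135/653198 - 20521/16954 = -478642406/395511389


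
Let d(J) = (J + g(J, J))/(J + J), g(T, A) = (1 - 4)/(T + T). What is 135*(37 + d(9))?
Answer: 20245/4 ≈ 5061.3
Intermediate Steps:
g(T, A) = -3/(2*T) (g(T, A) = -3*1/(2*T) = -3/(2*T))
d(J) = (J - 3/(2*J))/(2*J) (d(J) = (J - 3/(2*J))/(J + J) = (J - 3/(2*J))/((2*J)) = (J - 3/(2*J))*(1/(2*J)) = (J - 3/(2*J))/(2*J))
135*(37 + d(9)) = 135*(37 + (½ - ¾/9²)) = 135*(37 + (½ - ¾*1/81)) = 135*(37 + (½ - 1/108)) = 135*(37 + 53/108) = 135*(4049/108) = 20245/4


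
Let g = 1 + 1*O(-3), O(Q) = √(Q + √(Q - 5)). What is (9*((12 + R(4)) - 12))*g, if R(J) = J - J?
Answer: 0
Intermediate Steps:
R(J) = 0
O(Q) = √(Q + √(-5 + Q))
g = 1 + √(-3 + 2*I*√2) (g = 1 + 1*√(-3 + √(-5 - 3)) = 1 + 1*√(-3 + √(-8)) = 1 + 1*√(-3 + 2*I*√2) = 1 + √(-3 + 2*I*√2) ≈ 1.7494 + 1.8872*I)
(9*((12 + R(4)) - 12))*g = (9*((12 + 0) - 12))*(1 + √(-3 + 2*I*√2)) = (9*(12 - 12))*(1 + √(-3 + 2*I*√2)) = (9*0)*(1 + √(-3 + 2*I*√2)) = 0*(1 + √(-3 + 2*I*√2)) = 0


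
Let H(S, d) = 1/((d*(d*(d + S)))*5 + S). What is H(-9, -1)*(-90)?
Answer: 90/59 ≈ 1.5254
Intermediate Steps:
H(S, d) = 1/(S + 5*d²*(S + d)) (H(S, d) = 1/((d*(d*(S + d)))*5 + S) = 1/((d²*(S + d))*5 + S) = 1/(5*d²*(S + d) + S) = 1/(S + 5*d²*(S + d)))
H(-9, -1)*(-90) = -90/(-9 + 5*(-1)³ + 5*(-9)*(-1)²) = -90/(-9 + 5*(-1) + 5*(-9)*1) = -90/(-9 - 5 - 45) = -90/(-59) = -1/59*(-90) = 90/59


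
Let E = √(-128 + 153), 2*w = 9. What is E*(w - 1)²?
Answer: 245/4 ≈ 61.250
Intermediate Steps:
w = 9/2 (w = (½)*9 = 9/2 ≈ 4.5000)
E = 5 (E = √25 = 5)
E*(w - 1)² = 5*(9/2 - 1)² = 5*(7/2)² = 5*(49/4) = 245/4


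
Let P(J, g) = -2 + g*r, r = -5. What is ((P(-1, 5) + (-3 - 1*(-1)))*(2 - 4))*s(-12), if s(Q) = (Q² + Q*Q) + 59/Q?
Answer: 98513/6 ≈ 16419.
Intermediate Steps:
s(Q) = 2*Q² + 59/Q (s(Q) = (Q² + Q²) + 59/Q = 2*Q² + 59/Q)
P(J, g) = -2 - 5*g (P(J, g) = -2 + g*(-5) = -2 - 5*g)
((P(-1, 5) + (-3 - 1*(-1)))*(2 - 4))*s(-12) = (((-2 - 5*5) + (-3 - 1*(-1)))*(2 - 4))*((59 + 2*(-12)³)/(-12)) = (((-2 - 25) + (-3 + 1))*(-2))*(-(59 + 2*(-1728))/12) = ((-27 - 2)*(-2))*(-(59 - 3456)/12) = (-29*(-2))*(-1/12*(-3397)) = 58*(3397/12) = 98513/6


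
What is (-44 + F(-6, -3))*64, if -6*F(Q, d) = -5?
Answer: -8288/3 ≈ -2762.7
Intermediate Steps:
F(Q, d) = ⅚ (F(Q, d) = -⅙*(-5) = ⅚)
(-44 + F(-6, -3))*64 = (-44 + ⅚)*64 = -259/6*64 = -8288/3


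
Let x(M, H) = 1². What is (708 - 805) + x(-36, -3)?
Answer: -96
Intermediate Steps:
x(M, H) = 1
(708 - 805) + x(-36, -3) = (708 - 805) + 1 = -97 + 1 = -96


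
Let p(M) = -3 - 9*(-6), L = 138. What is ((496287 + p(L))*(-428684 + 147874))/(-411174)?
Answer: 23229445630/68529 ≈ 3.3897e+5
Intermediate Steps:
p(M) = 51 (p(M) = -3 + 54 = 51)
((496287 + p(L))*(-428684 + 147874))/(-411174) = ((496287 + 51)*(-428684 + 147874))/(-411174) = (496338*(-280810))*(-1/411174) = -139376673780*(-1/411174) = 23229445630/68529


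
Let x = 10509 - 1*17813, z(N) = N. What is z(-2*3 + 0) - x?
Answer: 7298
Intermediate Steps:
x = -7304 (x = 10509 - 17813 = -7304)
z(-2*3 + 0) - x = (-2*3 + 0) - 1*(-7304) = (-6 + 0) + 7304 = -6 + 7304 = 7298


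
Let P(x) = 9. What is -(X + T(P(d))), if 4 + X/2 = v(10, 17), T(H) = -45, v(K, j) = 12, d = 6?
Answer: 29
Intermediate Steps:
X = 16 (X = -8 + 2*12 = -8 + 24 = 16)
-(X + T(P(d))) = -(16 - 45) = -1*(-29) = 29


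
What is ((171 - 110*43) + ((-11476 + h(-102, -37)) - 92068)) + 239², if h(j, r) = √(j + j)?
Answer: -50982 + 2*I*√51 ≈ -50982.0 + 14.283*I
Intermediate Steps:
h(j, r) = √2*√j (h(j, r) = √(2*j) = √2*√j)
((171 - 110*43) + ((-11476 + h(-102, -37)) - 92068)) + 239² = ((171 - 110*43) + ((-11476 + √2*√(-102)) - 92068)) + 239² = ((171 - 4730) + ((-11476 + √2*(I*√102)) - 92068)) + 57121 = (-4559 + ((-11476 + 2*I*√51) - 92068)) + 57121 = (-4559 + (-103544 + 2*I*√51)) + 57121 = (-108103 + 2*I*√51) + 57121 = -50982 + 2*I*√51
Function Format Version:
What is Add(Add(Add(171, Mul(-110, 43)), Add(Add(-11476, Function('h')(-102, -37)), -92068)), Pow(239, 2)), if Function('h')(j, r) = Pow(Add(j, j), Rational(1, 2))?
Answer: Add(-50982, Mul(2, I, Pow(51, Rational(1, 2)))) ≈ Add(-50982., Mul(14.283, I))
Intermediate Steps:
Function('h')(j, r) = Mul(Pow(2, Rational(1, 2)), Pow(j, Rational(1, 2))) (Function('h')(j, r) = Pow(Mul(2, j), Rational(1, 2)) = Mul(Pow(2, Rational(1, 2)), Pow(j, Rational(1, 2))))
Add(Add(Add(171, Mul(-110, 43)), Add(Add(-11476, Function('h')(-102, -37)), -92068)), Pow(239, 2)) = Add(Add(Add(171, Mul(-110, 43)), Add(Add(-11476, Mul(Pow(2, Rational(1, 2)), Pow(-102, Rational(1, 2)))), -92068)), Pow(239, 2)) = Add(Add(Add(171, -4730), Add(Add(-11476, Mul(Pow(2, Rational(1, 2)), Mul(I, Pow(102, Rational(1, 2))))), -92068)), 57121) = Add(Add(-4559, Add(Add(-11476, Mul(2, I, Pow(51, Rational(1, 2)))), -92068)), 57121) = Add(Add(-4559, Add(-103544, Mul(2, I, Pow(51, Rational(1, 2))))), 57121) = Add(Add(-108103, Mul(2, I, Pow(51, Rational(1, 2)))), 57121) = Add(-50982, Mul(2, I, Pow(51, Rational(1, 2))))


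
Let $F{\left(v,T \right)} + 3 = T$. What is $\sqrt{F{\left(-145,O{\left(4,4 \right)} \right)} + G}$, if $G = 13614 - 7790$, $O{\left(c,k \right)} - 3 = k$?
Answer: $2 \sqrt{1457} \approx 76.341$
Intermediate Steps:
$O{\left(c,k \right)} = 3 + k$
$F{\left(v,T \right)} = -3 + T$
$G = 5824$ ($G = 13614 - 7790 = 5824$)
$\sqrt{F{\left(-145,O{\left(4,4 \right)} \right)} + G} = \sqrt{\left(-3 + \left(3 + 4\right)\right) + 5824} = \sqrt{\left(-3 + 7\right) + 5824} = \sqrt{4 + 5824} = \sqrt{5828} = 2 \sqrt{1457}$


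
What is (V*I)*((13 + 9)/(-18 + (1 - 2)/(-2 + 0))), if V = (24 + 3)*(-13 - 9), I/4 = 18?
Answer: 1881792/35 ≈ 53766.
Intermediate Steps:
I = 72 (I = 4*18 = 72)
V = -594 (V = 27*(-22) = -594)
(V*I)*((13 + 9)/(-18 + (1 - 2)/(-2 + 0))) = (-594*72)*((13 + 9)/(-18 + (1 - 2)/(-2 + 0))) = -940896/(-18 - 1/(-2)) = -940896/(-18 - 1*(-½)) = -940896/(-18 + ½) = -940896/(-35/2) = -940896*(-2)/35 = -42768*(-44/35) = 1881792/35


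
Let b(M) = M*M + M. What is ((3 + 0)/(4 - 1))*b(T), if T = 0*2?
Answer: 0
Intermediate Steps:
T = 0
b(M) = M + M² (b(M) = M² + M = M + M²)
((3 + 0)/(4 - 1))*b(T) = ((3 + 0)/(4 - 1))*(0*(1 + 0)) = (3/3)*(0*1) = (3*(⅓))*0 = 1*0 = 0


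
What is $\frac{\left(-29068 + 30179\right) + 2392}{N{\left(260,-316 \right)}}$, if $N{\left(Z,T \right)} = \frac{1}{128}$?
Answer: $448384$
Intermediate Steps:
$N{\left(Z,T \right)} = \frac{1}{128}$
$\frac{\left(-29068 + 30179\right) + 2392}{N{\left(260,-316 \right)}} = \left(\left(-29068 + 30179\right) + 2392\right) \frac{1}{\frac{1}{128}} = \left(1111 + 2392\right) 128 = 3503 \cdot 128 = 448384$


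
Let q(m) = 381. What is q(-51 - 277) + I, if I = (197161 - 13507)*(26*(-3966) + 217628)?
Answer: 21030587229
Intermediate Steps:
I = 21030586848 (I = 183654*(-103116 + 217628) = 183654*114512 = 21030586848)
q(-51 - 277) + I = 381 + 21030586848 = 21030587229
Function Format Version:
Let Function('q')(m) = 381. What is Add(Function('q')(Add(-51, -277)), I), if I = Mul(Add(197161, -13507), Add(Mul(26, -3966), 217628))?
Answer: 21030587229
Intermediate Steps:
I = 21030586848 (I = Mul(183654, Add(-103116, 217628)) = Mul(183654, 114512) = 21030586848)
Add(Function('q')(Add(-51, -277)), I) = Add(381, 21030586848) = 21030587229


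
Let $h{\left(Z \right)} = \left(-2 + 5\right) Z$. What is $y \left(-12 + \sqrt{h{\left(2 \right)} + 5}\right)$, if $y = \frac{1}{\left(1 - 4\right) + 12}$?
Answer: $- \frac{4}{3} + \frac{\sqrt{11}}{9} \approx -0.96482$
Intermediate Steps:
$h{\left(Z \right)} = 3 Z$
$y = \frac{1}{9}$ ($y = \frac{1}{\left(1 - 4\right) + 12} = \frac{1}{-3 + 12} = \frac{1}{9} \approx 0.11111$)
$y \left(-12 + \sqrt{h{\left(2 \right)} + 5}\right) = \frac{-12 + \sqrt{3 \cdot 2 + 5}}{9} = \frac{-12 + \sqrt{6 + 5}}{9} = \frac{-12 + \sqrt{11}}{9} = - \frac{4}{3} + \frac{\sqrt{11}}{9}$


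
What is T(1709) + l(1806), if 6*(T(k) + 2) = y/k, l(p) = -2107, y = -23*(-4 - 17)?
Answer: -7208401/3418 ≈ -2109.0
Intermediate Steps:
y = 483 (y = -23*(-21) = 483)
T(k) = -2 + 161/(2*k) (T(k) = -2 + (483/k)/6 = -2 + 161/(2*k))
T(1709) + l(1806) = (-2 + (161/2)/1709) - 2107 = (-2 + (161/2)*(1/1709)) - 2107 = (-2 + 161/3418) - 2107 = -6675/3418 - 2107 = -7208401/3418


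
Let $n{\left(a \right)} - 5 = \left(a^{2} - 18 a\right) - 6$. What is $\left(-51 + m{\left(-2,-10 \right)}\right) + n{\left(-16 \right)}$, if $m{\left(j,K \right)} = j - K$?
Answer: $500$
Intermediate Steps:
$n{\left(a \right)} = -1 + a^{2} - 18 a$ ($n{\left(a \right)} = 5 - \left(6 - a^{2} + 18 a\right) = -1 + a^{2} - 18 a$)
$\left(-51 + m{\left(-2,-10 \right)}\right) + n{\left(-16 \right)} = \left(-51 - -8\right) - \left(-287 - 256\right) = \left(-51 + \left(-2 + 10\right)\right) + \left(-1 + 256 + 288\right) = \left(-51 + 8\right) + 543 = -43 + 543 = 500$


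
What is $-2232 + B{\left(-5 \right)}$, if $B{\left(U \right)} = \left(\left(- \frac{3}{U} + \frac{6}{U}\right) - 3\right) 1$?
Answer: $- \frac{11178}{5} \approx -2235.6$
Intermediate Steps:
$B{\left(U \right)} = -3 + \frac{3}{U}$ ($B{\left(U \right)} = \left(\frac{3}{U} - 3\right) 1 = \left(-3 + \frac{3}{U}\right) 1 = -3 + \frac{3}{U}$)
$-2232 + B{\left(-5 \right)} = -2232 - \left(3 - \frac{3}{-5}\right) = -2232 + \left(-3 + 3 \left(- \frac{1}{5}\right)\right) = -2232 - \frac{18}{5} = - \frac{11178}{5}$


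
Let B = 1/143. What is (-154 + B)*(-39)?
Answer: 66063/11 ≈ 6005.7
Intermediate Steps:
B = 1/143 ≈ 0.0069930
(-154 + B)*(-39) = (-154 + 1/143)*(-39) = -22021/143*(-39) = 66063/11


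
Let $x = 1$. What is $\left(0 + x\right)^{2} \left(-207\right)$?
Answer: $-207$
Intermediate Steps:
$\left(0 + x\right)^{2} \left(-207\right) = \left(0 + 1\right)^{2} \left(-207\right) = 1^{2} \left(-207\right) = 1 \left(-207\right) = -207$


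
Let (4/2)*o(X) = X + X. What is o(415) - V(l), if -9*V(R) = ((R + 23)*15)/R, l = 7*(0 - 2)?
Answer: 5795/14 ≈ 413.93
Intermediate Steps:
l = -14 (l = 7*(-2) = -14)
o(X) = X (o(X) = (X + X)/2 = (2*X)/2 = X)
V(R) = -(345 + 15*R)/(9*R) (V(R) = -(R + 23)*15/(9*R) = -(23 + R)*15/(9*R) = -(345 + 15*R)/(9*R))
o(415) - V(l) = 415 - 5*(-23 - 1*(-14))/(3*(-14)) = 415 - 5*(-1)*(-23 + 14)/(3*14) = 415 - 5*(-1)*(-9)/(3*14) = 415 - 1*15/14 = 415 - 15/14 = 5795/14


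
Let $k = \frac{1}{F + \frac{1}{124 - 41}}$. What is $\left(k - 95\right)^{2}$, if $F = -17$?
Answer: $\frac{17964845089}{1988100} \approx 9036.2$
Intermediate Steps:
$k = - \frac{83}{1410}$ ($k = \frac{1}{-17 + \frac{1}{124 - 41}} = \frac{1}{-17 + \frac{1}{83}} = \frac{1}{- \frac{1410}{83}} = - \frac{83}{1410} \approx -0.058865$)
$\left(k - 95\right)^{2} = \left(- \frac{83}{1410} - 95\right)^{2} = \left(- \frac{134033}{1410}\right)^{2} = \frac{17964845089}{1988100}$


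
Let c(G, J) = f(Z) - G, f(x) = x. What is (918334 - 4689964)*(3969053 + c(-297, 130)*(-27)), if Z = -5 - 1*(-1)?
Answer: -14939962001460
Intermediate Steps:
Z = -4 (Z = -5 + 1 = -4)
c(G, J) = -4 - G
(918334 - 4689964)*(3969053 + c(-297, 130)*(-27)) = (918334 - 4689964)*(3969053 + (-4 - 1*(-297))*(-27)) = -3771630*(3969053 + (-4 + 297)*(-27)) = -3771630*(3969053 + 293*(-27)) = -3771630*(3969053 - 7911) = -3771630*3961142 = -14939962001460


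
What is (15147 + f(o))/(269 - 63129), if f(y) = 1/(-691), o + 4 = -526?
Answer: -2616644/10859065 ≈ -0.24096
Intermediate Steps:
o = -530 (o = -4 - 526 = -530)
f(y) = -1/691
(15147 + f(o))/(269 - 63129) = (15147 - 1/691)/(269 - 63129) = (10466576/691)/(-62860) = (10466576/691)*(-1/62860) = -2616644/10859065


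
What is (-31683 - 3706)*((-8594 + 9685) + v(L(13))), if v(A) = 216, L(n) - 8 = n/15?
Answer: -46253423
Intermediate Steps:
L(n) = 8 + n/15
(-31683 - 3706)*((-8594 + 9685) + v(L(13))) = (-31683 - 3706)*((-8594 + 9685) + 216) = -35389*(1091 + 216) = -35389*1307 = -46253423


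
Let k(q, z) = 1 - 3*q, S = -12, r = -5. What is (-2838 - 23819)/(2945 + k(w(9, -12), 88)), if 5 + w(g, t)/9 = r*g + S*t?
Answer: -26657/408 ≈ -65.336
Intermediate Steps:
w(g, t) = -45 - 108*t - 45*g (w(g, t) = -45 + 9*(-5*g - 12*t) = -45 + 9*(-12*t - 5*g) = -45 + (-108*t - 45*g) = -45 - 108*t - 45*g)
(-2838 - 23819)/(2945 + k(w(9, -12), 88)) = (-2838 - 23819)/(2945 + (1 - 3*(-45 - 108*(-12) - 45*9))) = -26657/(2945 + (1 - 3*(-45 + 1296 - 405))) = -26657/(2945 + (1 - 3*846)) = -26657/(2945 + (1 - 2538)) = -26657/(2945 - 2537) = -26657/408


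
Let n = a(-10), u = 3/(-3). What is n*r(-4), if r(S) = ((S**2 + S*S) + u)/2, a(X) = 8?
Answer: 124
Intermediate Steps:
u = -1 (u = 3*(-1/3) = -1)
r(S) = -1/2 + S**2 (r(S) = ((S**2 + S*S) - 1)/2 = ((S**2 + S**2) - 1)*(1/2) = (2*S**2 - 1)*(1/2) = (-1 + 2*S**2)*(1/2) = -1/2 + S**2)
n = 8
n*r(-4) = 8*(-1/2 + (-4)**2) = 8*(-1/2 + 16) = 8*(31/2) = 124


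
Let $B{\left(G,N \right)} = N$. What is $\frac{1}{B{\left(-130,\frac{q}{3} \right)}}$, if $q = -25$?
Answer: $- \frac{3}{25} \approx -0.12$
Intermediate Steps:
$\frac{1}{B{\left(-130,\frac{q}{3} \right)}} = \frac{1}{\left(-25\right) \frac{1}{3}} = \frac{1}{- \frac{25}{3}} = - \frac{3}{25}$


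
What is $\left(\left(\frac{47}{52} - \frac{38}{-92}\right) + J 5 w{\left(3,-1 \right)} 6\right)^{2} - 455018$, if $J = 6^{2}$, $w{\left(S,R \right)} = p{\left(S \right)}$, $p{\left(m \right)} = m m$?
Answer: $\frac{134529171595537}{1430416} \approx 9.4049 \cdot 10^{7}$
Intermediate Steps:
$p{\left(m \right)} = m^{2}$
$w{\left(S,R \right)} = S^{2}$
$J = 36$
$\left(\left(\frac{47}{52} - \frac{38}{-92}\right) + J 5 w{\left(3,-1 \right)} 6\right)^{2} - 455018 = \left(\left(\frac{47}{52} - \frac{38}{-92}\right) + 36 \cdot 5 \cdot 3^{2} \cdot 6\right)^{2} - 455018 = \left(\left(47 \cdot \frac{1}{52} - - \frac{19}{46}\right) + 36 \cdot 5 \cdot 9 \cdot 6\right)^{2} - 455018 = \left(\left(\frac{47}{52} + \frac{19}{46}\right) + 36 \cdot 45 \cdot 6\right)^{2} - 455018 = \left(\frac{1575}{1196} + 36 \cdot 270\right)^{2} - 455018 = \left(\frac{1575}{1196} + 9720\right)^{2} - 455018 = \left(\frac{11626695}{1196}\right)^{2} - 455018 = \frac{135180036623025}{1430416} - 455018 = \frac{134529171595537}{1430416}$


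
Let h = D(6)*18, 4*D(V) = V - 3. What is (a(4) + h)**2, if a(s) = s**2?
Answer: 3481/4 ≈ 870.25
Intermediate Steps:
D(V) = -3/4 + V/4 (D(V) = (V - 3)/4 = (-3 + V)/4 = -3/4 + V/4)
h = 27/2 (h = (-3/4 + (1/4)*6)*18 = (-3/4 + 3/2)*18 = (3/4)*18 = 27/2 ≈ 13.500)
(a(4) + h)**2 = (4**2 + 27/2)**2 = (16 + 27/2)**2 = (59/2)**2 = 3481/4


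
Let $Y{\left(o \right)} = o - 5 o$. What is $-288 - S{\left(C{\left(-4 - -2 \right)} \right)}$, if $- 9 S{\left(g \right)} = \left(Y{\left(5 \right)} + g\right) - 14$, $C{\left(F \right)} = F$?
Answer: $-292$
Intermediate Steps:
$Y{\left(o \right)} = - 4 o$
$S{\left(g \right)} = \frac{34}{9} - \frac{g}{9}$ ($S{\left(g \right)} = - \frac{\left(\left(-4\right) 5 + g\right) - 14}{9} = - \frac{\left(-20 + g\right) - 14}{9} = - \frac{-34 + g}{9} = \frac{34}{9} - \frac{g}{9}$)
$-288 - S{\left(C{\left(-4 - -2 \right)} \right)} = -288 - \left(\frac{34}{9} - \frac{-4 - -2}{9}\right) = -288 - \left(\frac{34}{9} - \frac{-4 + 2}{9}\right) = -288 - \left(\frac{34}{9} - - \frac{2}{9}\right) = -288 - \left(\frac{34}{9} + \frac{2}{9}\right) = -288 - 4 = -292$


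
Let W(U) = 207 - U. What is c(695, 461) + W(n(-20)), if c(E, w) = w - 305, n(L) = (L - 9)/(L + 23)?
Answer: 1118/3 ≈ 372.67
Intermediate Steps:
n(L) = (-9 + L)/(23 + L)
c(E, w) = -305 + w
c(695, 461) + W(n(-20)) = (-305 + 461) + (207 - (-9 - 20)/(23 - 20)) = 156 + (207 - (-29)/3) = 156 + (207 - 1*(-29/3)) = 156 + (207 + 29/3) = 156 + 650/3 = 1118/3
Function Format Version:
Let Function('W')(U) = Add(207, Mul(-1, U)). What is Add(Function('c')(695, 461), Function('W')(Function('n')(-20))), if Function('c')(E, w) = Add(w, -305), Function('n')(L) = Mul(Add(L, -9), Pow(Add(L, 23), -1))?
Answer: Rational(1118, 3) ≈ 372.67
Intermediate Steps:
Function('n')(L) = Mul(Pow(Add(23, L), -1), Add(-9, L)) (Function('n')(L) = Mul(Add(-9, L), Pow(Add(23, L), -1)) = Mul(Pow(Add(23, L), -1), Add(-9, L)))
Function('c')(E, w) = Add(-305, w)
Add(Function('c')(695, 461), Function('W')(Function('n')(-20))) = Add(Add(-305, 461), Add(207, Mul(-1, Mul(Pow(Add(23, -20), -1), Add(-9, -20))))) = Add(156, Add(207, Mul(-1, Mul(Pow(3, -1), -29)))) = Add(156, Add(207, Mul(-1, Mul(Rational(1, 3), -29)))) = Add(156, Add(207, Mul(-1, Rational(-29, 3)))) = Add(156, Add(207, Rational(29, 3))) = Add(156, Rational(650, 3)) = Rational(1118, 3)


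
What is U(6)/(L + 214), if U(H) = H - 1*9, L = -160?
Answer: -1/18 ≈ -0.055556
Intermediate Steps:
U(H) = -9 + H (U(H) = H - 9 = -9 + H)
U(6)/(L + 214) = (-9 + 6)/(-160 + 214) = -3/54 = (1/54)*(-3) = -1/18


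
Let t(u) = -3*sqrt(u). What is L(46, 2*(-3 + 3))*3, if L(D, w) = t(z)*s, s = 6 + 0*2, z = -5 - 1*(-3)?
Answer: -54*I*sqrt(2) ≈ -76.368*I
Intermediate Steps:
z = -2 (z = -5 + 3 = -2)
s = 6 (s = 6 + 0 = 6)
L(D, w) = -18*I*sqrt(2) (L(D, w) = -3*I*sqrt(2)*6 = -18*I*sqrt(2))
L(46, 2*(-3 + 3))*3 = -18*I*sqrt(2)*3 = -54*I*sqrt(2)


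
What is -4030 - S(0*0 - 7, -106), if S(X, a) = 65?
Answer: -4095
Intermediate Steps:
-4030 - S(0*0 - 7, -106) = -4030 - 1*65 = -4030 - 65 = -4095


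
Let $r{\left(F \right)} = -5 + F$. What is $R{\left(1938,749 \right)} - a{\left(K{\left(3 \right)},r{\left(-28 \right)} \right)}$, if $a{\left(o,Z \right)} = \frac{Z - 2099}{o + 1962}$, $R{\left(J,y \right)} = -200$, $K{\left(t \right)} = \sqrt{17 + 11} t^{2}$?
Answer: $- \frac{10628503}{53433} - \frac{533 \sqrt{7}}{53433} \approx -198.94$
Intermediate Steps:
$K{\left(t \right)} = 2 \sqrt{7} t^{2}$ ($K{\left(t \right)} = \sqrt{28} t^{2} = 2 \sqrt{7} t^{2}$)
$a{\left(o,Z \right)} = \frac{-2099 + Z}{1962 + o}$
$R{\left(1938,749 \right)} - a{\left(K{\left(3 \right)},r{\left(-28 \right)} \right)} = -200 - \frac{-2099 - 33}{1962 + 2 \sqrt{7} \cdot 3^{2}} = -200 - \frac{-2099 - 33}{1962 + 2 \sqrt{7} \cdot 9} = -200 - \frac{1}{1962 + 18 \sqrt{7}} \left(-2132\right) = -200 - - \frac{2132}{1962 + 18 \sqrt{7}} = -200 + \frac{2132}{1962 + 18 \sqrt{7}}$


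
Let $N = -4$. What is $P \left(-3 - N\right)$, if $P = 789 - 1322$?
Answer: $-533$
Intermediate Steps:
$P = -533$ ($P = 789 - 1322 = -533$)
$P \left(-3 - N\right) = - 533 \left(-3 - -4\right) = - 533 \left(-3 + 4\right) = \left(-533\right) 1 = -533$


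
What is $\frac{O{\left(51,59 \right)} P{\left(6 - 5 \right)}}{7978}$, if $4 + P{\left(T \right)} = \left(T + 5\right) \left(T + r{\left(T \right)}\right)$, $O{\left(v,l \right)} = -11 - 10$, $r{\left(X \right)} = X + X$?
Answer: $- \frac{147}{3989} \approx -0.036851$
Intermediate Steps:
$r{\left(X \right)} = 2 X$
$O{\left(v,l \right)} = -21$ ($O{\left(v,l \right)} = -11 - 10 = -21$)
$P{\left(T \right)} = -4 + 3 T \left(5 + T\right)$ ($P{\left(T \right)} = -4 + \left(T + 5\right) \left(T + 2 T\right) = -4 + \left(5 + T\right) 3 T = -4 + 3 T \left(5 + T\right)$)
$\frac{O{\left(51,59 \right)} P{\left(6 - 5 \right)}}{7978} = \frac{\left(-21\right) \left(-4 + 3 \left(6 - 5\right)^{2} + 15 \left(6 - 5\right)\right)}{7978} = - 21 \left(-4 + 3 \left(6 - 5\right)^{2} + 15 \left(6 - 5\right)\right) \frac{1}{7978} = - 21 \left(-4 + 3 \cdot 1^{2} + 15 \cdot 1\right) \frac{1}{7978} = - 21 \left(-4 + 3 \cdot 1 + 15\right) \frac{1}{7978} = - 21 \left(-4 + 3 + 15\right) \frac{1}{7978} = \left(-21\right) 14 \cdot \frac{1}{7978} = \left(-294\right) \frac{1}{7978} = - \frac{147}{3989}$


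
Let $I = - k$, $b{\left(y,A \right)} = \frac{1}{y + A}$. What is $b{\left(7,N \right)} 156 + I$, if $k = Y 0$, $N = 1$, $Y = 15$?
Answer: $\frac{39}{2} \approx 19.5$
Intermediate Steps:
$b{\left(y,A \right)} = \frac{1}{A + y}$
$k = 0$ ($k = 15 \cdot 0 = 0$)
$I = 0$ ($I = \left(-1\right) 0 = 0$)
$b{\left(7,N \right)} 156 + I = \frac{1}{1 + 7} \cdot 156 + 0 = \frac{1}{8} \cdot 156 + 0 = \frac{39}{2} + 0 = \frac{39}{2}$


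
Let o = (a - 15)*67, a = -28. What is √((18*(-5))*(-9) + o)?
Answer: I*√2071 ≈ 45.508*I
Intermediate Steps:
o = -2881 (o = (-28 - 15)*67 = -43*67 = -2881)
√((18*(-5))*(-9) + o) = √((18*(-5))*(-9) - 2881) = √(-90*(-9) - 2881) = √(810 - 2881) = √(-2071) = I*√2071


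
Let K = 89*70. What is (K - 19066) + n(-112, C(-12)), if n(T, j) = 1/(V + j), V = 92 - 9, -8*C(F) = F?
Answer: -2169282/169 ≈ -12836.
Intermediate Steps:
C(F) = -F/8
V = 83
K = 6230
n(T, j) = 1/(83 + j)
(K - 19066) + n(-112, C(-12)) = (6230 - 19066) + 1/(83 - ⅛*(-12)) = -12836 + 1/(83 + 3/2) = -12836 + 1/(169/2) = -12836 + 2/169 = -2169282/169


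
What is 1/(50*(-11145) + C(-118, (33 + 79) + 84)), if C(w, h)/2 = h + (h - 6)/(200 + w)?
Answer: -41/22830988 ≈ -1.7958e-6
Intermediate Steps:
C(w, h) = 2*h + 2*(-6 + h)/(200 + w) (C(w, h) = 2*(h + (h - 6)/(200 + w)) = 2*(h + (-6 + h)/(200 + w)) = 2*h + 2*(-6 + h)/(200 + w))
1/(50*(-11145) + C(-118, (33 + 79) + 84)) = 1/(50*(-11145) + 2*(-6 + 201*((33 + 79) + 84) + ((33 + 79) + 84)*(-118))/(200 - 118)) = 1/(-557250 + 2*(-6 + 201*(112 + 84) + (112 + 84)*(-118))/82) = 1/(-557250 + 2*(1/82)*(-6 + 201*196 + 196*(-118))) = 1/(-557250 + 2*(1/82)*(-6 + 39396 - 23128)) = 1/(-557250 + 2*(1/82)*16262) = 1/(-557250 + 16262/41) = 1/(-22830988/41) = -41/22830988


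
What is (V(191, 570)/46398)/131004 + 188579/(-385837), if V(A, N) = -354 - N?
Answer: -8683670766433/17766985907322 ≈ -0.48875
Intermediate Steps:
(V(191, 570)/46398)/131004 + 188579/(-385837) = ((-354 - 1*570)/46398)/131004 + 188579/(-385837) = ((-354 - 570)*(1/46398))*(1/131004) + 188579*(-1/385837) = -924*1/46398*(1/131004) - 188579/385837 = -14/703*1/131004 - 188579/385837 = -7/46047906 - 188579/385837 = -8683670766433/17766985907322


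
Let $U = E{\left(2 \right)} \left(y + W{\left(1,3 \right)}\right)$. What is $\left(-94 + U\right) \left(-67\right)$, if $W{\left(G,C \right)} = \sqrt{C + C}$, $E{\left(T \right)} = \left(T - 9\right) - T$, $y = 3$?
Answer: $8107 + 603 \sqrt{6} \approx 9584.0$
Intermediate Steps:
$E{\left(T \right)} = -9$ ($E{\left(T \right)} = \left(T - 9\right) - T = \left(-9 + T\right) - T = -9$)
$W{\left(G,C \right)} = \sqrt{2} \sqrt{C}$ ($W{\left(G,C \right)} = \sqrt{2 C} = \sqrt{2} \sqrt{C}$)
$U = -27 - 9 \sqrt{6}$ ($U = - 9 \left(3 + \sqrt{2} \sqrt{3}\right) = - 9 \left(3 + \sqrt{6}\right) = -27 - 9 \sqrt{6} \approx -49.045$)
$\left(-94 + U\right) \left(-67\right) = \left(-94 - \left(27 + 9 \sqrt{6}\right)\right) \left(-67\right) = \left(-121 - 9 \sqrt{6}\right) \left(-67\right) = 8107 + 603 \sqrt{6}$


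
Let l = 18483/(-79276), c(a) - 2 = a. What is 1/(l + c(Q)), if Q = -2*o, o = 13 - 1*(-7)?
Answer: -79276/3030971 ≈ -0.026155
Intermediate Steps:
o = 20 (o = 13 + 7 = 20)
Q = -40 (Q = -2*20 = -40)
c(a) = 2 + a
l = -18483/79276 (l = 18483*(-1/79276) = -18483/79276 ≈ -0.23315)
1/(l + c(Q)) = 1/(-18483/79276 + (2 - 40)) = 1/(-18483/79276 - 38) = 1/(-3030971/79276) = -79276/3030971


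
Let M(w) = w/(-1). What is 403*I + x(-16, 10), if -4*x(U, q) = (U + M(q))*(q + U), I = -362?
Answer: -145925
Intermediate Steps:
M(w) = -w (M(w) = w*(-1) = -w)
x(U, q) = -(U + q)*(U - q)/4 (x(U, q) = -(U - q)*(q + U)/4 = -(U - q)*(U + q)/4 = -(U + q)*(U - q)/4)
403*I + x(-16, 10) = 403*(-362) + (-¼*(-16)² + (¼)*10²) = -145886 + (-¼*256 + (¼)*100) = -145886 + (-64 + 25) = -145886 - 39 = -145925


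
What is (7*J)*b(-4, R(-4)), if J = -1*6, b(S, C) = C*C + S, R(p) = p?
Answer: -504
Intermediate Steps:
b(S, C) = S + C² (b(S, C) = C² + S = S + C²)
J = -6
(7*J)*b(-4, R(-4)) = (7*(-6))*(-4 + (-4)²) = -42*(-4 + 16) = -42*12 = -504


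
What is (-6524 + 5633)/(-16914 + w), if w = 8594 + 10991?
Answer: -891/2671 ≈ -0.33358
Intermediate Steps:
w = 19585
(-6524 + 5633)/(-16914 + w) = (-6524 + 5633)/(-16914 + 19585) = -891/2671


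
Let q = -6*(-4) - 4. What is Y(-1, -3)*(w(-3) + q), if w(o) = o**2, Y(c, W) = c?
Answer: -29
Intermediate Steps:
q = 20 (q = 24 - 4 = 20)
Y(-1, -3)*(w(-3) + q) = -((-3)**2 + 20) = -(9 + 20) = -1*29 = -29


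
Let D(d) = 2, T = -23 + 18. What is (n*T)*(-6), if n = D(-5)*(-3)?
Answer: -180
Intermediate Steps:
T = -5
n = -6 (n = 2*(-3) = -6)
(n*T)*(-6) = -6*(-5)*(-6) = 30*(-6) = -180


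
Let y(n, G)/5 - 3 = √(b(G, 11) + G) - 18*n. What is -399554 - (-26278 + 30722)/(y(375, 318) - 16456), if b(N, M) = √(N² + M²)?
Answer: -399554 + 4444/(50191 - 5*√(318 + √101245)) ≈ -3.9955e+5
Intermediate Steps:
b(N, M) = √(M² + N²)
y(n, G) = 15 - 90*n + 5*√(G + √(121 + G²)) (y(n, G) = 15 + 5*(√(√(11² + G²) + G) - 18*n) = 15 + 5*(√(√(121 + G²) + G) - 18*n) = 15 + 5*(√(G + √(121 + G²)) - 18*n) = 15 + (-90*n + 5*√(G + √(121 + G²))) = 15 - 90*n + 5*√(G + √(121 + G²)))
-399554 - (-26278 + 30722)/(y(375, 318) - 16456) = -399554 - (-26278 + 30722)/((15 - 90*375 + 5*√(318 + √(121 + 318²))) - 16456) = -399554 - 4444/((15 - 33750 + 5*√(318 + √(121 + 101124))) - 16456) = -399554 - 4444/((15 - 33750 + 5*√(318 + √101245)) - 16456) = -399554 - 4444/((-33735 + 5*√(318 + √101245)) - 16456) = -399554 - 4444/(-50191 + 5*√(318 + √101245))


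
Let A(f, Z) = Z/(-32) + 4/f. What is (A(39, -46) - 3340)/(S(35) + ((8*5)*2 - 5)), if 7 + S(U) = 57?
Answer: -2083199/78000 ≈ -26.708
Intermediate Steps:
S(U) = 50 (S(U) = -7 + 57 = 50)
A(f, Z) = 4/f - Z/32 (A(f, Z) = Z*(-1/32) + 4/f = -Z/32 + 4/f = 4/f - Z/32)
(A(39, -46) - 3340)/(S(35) + ((8*5)*2 - 5)) = ((4/39 - 1/32*(-46)) - 3340)/(50 + ((8*5)*2 - 5)) = ((4*(1/39) + 23/16) - 3340)/(50 + (40*2 - 5)) = ((4/39 + 23/16) - 3340)/(50 + (80 - 5)) = (961/624 - 3340)/(50 + 75) = -2083199/624/125 = -2083199/624*1/125 = -2083199/78000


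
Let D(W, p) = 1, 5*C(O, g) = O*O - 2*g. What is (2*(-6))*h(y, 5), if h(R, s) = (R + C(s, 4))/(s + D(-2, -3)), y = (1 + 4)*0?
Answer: -34/5 ≈ -6.8000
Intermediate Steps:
C(O, g) = -2*g/5 + O²/5 (C(O, g) = (O*O - 2*g)/5 = (O² - 2*g)/5 = -2*g/5 + O²/5)
y = 0 (y = 5*0 = 0)
h(R, s) = (-8/5 + R + s²/5)/(1 + s) (h(R, s) = (R + (-⅖*4 + s²/5))/(s + 1) = (R + (-8/5 + s²/5))/(1 + s) = (-8/5 + R + s²/5)/(1 + s))
(2*(-6))*h(y, 5) = (2*(-6))*((-8 + 5² + 5*0)/(5*(1 + 5))) = -12*(-8 + 25 + 0)/(5*6) = -12*17/(5*6) = -12*17/30 = -34/5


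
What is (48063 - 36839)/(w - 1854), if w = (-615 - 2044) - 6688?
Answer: -488/487 ≈ -1.0021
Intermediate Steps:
w = -9347 (w = -2659 - 6688 = -9347)
(48063 - 36839)/(w - 1854) = (48063 - 36839)/(-9347 - 1854) = 11224/(-11201) = 11224*(-1/11201) = -488/487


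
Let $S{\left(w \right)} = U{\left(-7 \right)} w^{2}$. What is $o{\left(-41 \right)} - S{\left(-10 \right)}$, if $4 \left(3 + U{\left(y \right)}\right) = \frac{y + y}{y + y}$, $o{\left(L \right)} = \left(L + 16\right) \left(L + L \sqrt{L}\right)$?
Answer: $1300 + 1025 i \sqrt{41} \approx 1300.0 + 6563.2 i$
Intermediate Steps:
$o{\left(L \right)} = \left(16 + L\right) \left(L + L^{\frac{3}{2}}\right)$
$U{\left(y \right)} = - \frac{11}{4}$ ($U{\left(y \right)} = -3 + \frac{\left(y + y\right) \frac{1}{y + y}}{4} = -3 + \frac{2 y \frac{1}{2 y}}{4} = -3 + \frac{1}{4} \cdot 1 = -3 + \frac{1}{4} = - \frac{11}{4}$)
$S{\left(w \right)} = - \frac{11 w^{2}}{4}$
$o{\left(-41 \right)} - S{\left(-10 \right)} = \left(\left(-41\right)^{2} + \left(-41\right)^{\frac{5}{2}} + 16 \left(-41\right) + 16 \left(-41\right)^{\frac{3}{2}}\right) - - \frac{11 \left(-10\right)^{2}}{4} = \left(1681 + 1681 i \sqrt{41} - 656 + 16 \left(- 41 i \sqrt{41}\right)\right) - \left(- \frac{11}{4}\right) 100 = \left(1681 + 1681 i \sqrt{41} - 656 - 656 i \sqrt{41}\right) - -275 = \left(1025 + 1025 i \sqrt{41}\right) + 275 = 1300 + 1025 i \sqrt{41}$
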